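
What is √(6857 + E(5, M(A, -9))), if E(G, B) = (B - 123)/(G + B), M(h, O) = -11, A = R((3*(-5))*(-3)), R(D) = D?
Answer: √61914/3 ≈ 82.942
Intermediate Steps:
A = 45 (A = (3*(-5))*(-3) = -15*(-3) = 45)
E(G, B) = (-123 + B)/(B + G)
√(6857 + E(5, M(A, -9))) = √(6857 + (-123 - 11)/(-11 + 5)) = √(6857 - 134/(-6)) = √(6857 - ⅙*(-134)) = √(6857 + 67/3) = √(20638/3) = √61914/3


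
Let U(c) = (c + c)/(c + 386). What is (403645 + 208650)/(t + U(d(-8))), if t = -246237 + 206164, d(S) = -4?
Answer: -116948345/7653947 ≈ -15.279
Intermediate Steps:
t = -40073
U(c) = 2*c/(386 + c) (U(c) = (2*c)/(386 + c) = 2*c/(386 + c))
(403645 + 208650)/(t + U(d(-8))) = (403645 + 208650)/(-40073 + 2*(-4)/(386 - 4)) = 612295/(-40073 + 2*(-4)/382) = 612295/(-40073 + 2*(-4)*(1/382)) = 612295/(-40073 - 4/191) = 612295/(-7653947/191) = 612295*(-191/7653947) = -116948345/7653947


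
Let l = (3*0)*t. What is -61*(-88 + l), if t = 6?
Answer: 5368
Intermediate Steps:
l = 0 (l = (3*0)*6 = 0*6 = 0)
-61*(-88 + l) = -61*(-88 + 0) = -61*(-88) = 5368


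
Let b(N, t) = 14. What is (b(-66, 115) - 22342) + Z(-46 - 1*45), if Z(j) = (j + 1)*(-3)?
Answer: -22058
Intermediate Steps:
Z(j) = -3 - 3*j (Z(j) = (1 + j)*(-3) = -3 - 3*j)
(b(-66, 115) - 22342) + Z(-46 - 1*45) = (14 - 22342) + (-3 - 3*(-46 - 1*45)) = -22328 + (-3 - 3*(-46 - 45)) = -22328 + (-3 - 3*(-91)) = -22328 + (-3 + 273) = -22328 + 270 = -22058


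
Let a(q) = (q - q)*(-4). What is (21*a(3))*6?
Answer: 0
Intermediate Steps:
a(q) = 0 (a(q) = 0*(-4) = 0)
(21*a(3))*6 = (21*0)*6 = 0*6 = 0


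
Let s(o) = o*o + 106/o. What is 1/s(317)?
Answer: 317/31855119 ≈ 9.9513e-6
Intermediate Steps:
s(o) = o² + 106/o
1/s(317) = 1/((106 + 317³)/317) = 1/((106 + 31855013)/317) = 1/((1/317)*31855119) = 1/(31855119/317) = 317/31855119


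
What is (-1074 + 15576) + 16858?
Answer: 31360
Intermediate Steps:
(-1074 + 15576) + 16858 = 14502 + 16858 = 31360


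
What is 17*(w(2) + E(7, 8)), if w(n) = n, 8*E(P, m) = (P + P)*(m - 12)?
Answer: -85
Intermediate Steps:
E(P, m) = P*(-12 + m)/4 (E(P, m) = ((P + P)*(m - 12))/8 = ((2*P)*(-12 + m))/8 = (2*P*(-12 + m))/8 = P*(-12 + m)/4)
17*(w(2) + E(7, 8)) = 17*(2 + (1/4)*7*(-12 + 8)) = 17*(2 + (1/4)*7*(-4)) = 17*(2 - 7) = 17*(-5) = -85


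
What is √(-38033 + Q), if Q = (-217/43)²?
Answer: 2*I*√17568982/43 ≈ 194.96*I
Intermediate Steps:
Q = 47089/1849 (Q = (-217*1/43)² = (-217/43)² = 47089/1849 ≈ 25.467)
√(-38033 + Q) = √(-38033 + 47089/1849) = √(-70275928/1849) = 2*I*√17568982/43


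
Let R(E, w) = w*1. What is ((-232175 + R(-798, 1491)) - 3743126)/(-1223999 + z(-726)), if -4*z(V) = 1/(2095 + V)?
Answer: 4352116712/1340523705 ≈ 3.2466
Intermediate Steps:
z(V) = -1/(4*(2095 + V))
R(E, w) = w
((-232175 + R(-798, 1491)) - 3743126)/(-1223999 + z(-726)) = ((-232175 + 1491) - 3743126)/(-1223999 - 1/(8380 + 4*(-726))) = (-230684 - 3743126)/(-1223999 - 1/(8380 - 2904)) = -3973810/(-1223999 - 1/5476) = -3973810/(-6702618525/5476) = -3973810*(-5476/6702618525) = 4352116712/1340523705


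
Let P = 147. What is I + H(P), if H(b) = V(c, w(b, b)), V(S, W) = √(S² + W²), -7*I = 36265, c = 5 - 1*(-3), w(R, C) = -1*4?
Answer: -36265/7 + 4*√5 ≈ -5171.8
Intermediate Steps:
w(R, C) = -4
c = 8 (c = 5 + 3 = 8)
I = -36265/7 (I = -⅐*36265 = -36265/7 ≈ -5180.7)
H(b) = 4*√5 (H(b) = √(8² + (-4)²) = √(64 + 16) = √80 = 4*√5)
I + H(P) = -36265/7 + 4*√5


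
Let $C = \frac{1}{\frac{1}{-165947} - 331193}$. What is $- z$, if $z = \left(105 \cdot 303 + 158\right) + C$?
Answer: $- \frac{1757251579449209}{54960484772} \approx -31973.0$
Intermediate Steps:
$C = - \frac{165947}{54960484772}$ ($C = \frac{1}{- \frac{1}{165947} - 331193} = \frac{1}{- \frac{54960484772}{165947}} = - \frac{165947}{54960484772} \approx -3.0194 \cdot 10^{-6}$)
$z = \frac{1757251579449209}{54960484772}$ ($z = \left(105 \cdot 303 + 158\right) - \frac{165947}{54960484772} = \left(31815 + 158\right) - \frac{165947}{54960484772} = 31973 - \frac{165947}{54960484772} = \frac{1757251579449209}{54960484772} \approx 31973.0$)
$- z = \left(-1\right) \frac{1757251579449209}{54960484772} = - \frac{1757251579449209}{54960484772}$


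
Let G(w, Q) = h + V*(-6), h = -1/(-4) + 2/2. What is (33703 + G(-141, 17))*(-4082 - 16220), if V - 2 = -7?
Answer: -1369745487/2 ≈ -6.8487e+8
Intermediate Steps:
V = -5 (V = 2 - 7 = -5)
h = 5/4 (h = -1*(-1/4) + 2*(1/2) = 1/4 + 1 = 5/4 ≈ 1.2500)
G(w, Q) = 125/4 (G(w, Q) = 5/4 - 5*(-6) = 5/4 + 30 = 125/4)
(33703 + G(-141, 17))*(-4082 - 16220) = (33703 + 125/4)*(-4082 - 16220) = (134937/4)*(-20302) = -1369745487/2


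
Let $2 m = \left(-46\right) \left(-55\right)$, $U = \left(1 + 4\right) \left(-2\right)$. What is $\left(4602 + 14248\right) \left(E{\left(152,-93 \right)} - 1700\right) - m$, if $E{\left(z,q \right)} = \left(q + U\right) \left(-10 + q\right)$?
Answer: $167933385$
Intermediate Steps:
$U = -10$ ($U = 5 \left(-2\right) = -10$)
$m = 1265$ ($m = \frac{\left(-46\right) \left(-55\right)}{2} = \frac{1}{2} \cdot 2530 = 1265$)
$E{\left(z,q \right)} = \left(-10 + q\right)^{2}$ ($E{\left(z,q \right)} = \left(q - 10\right) \left(-10 + q\right) = \left(-10 + q\right) \left(-10 + q\right) = \left(-10 + q\right)^{2}$)
$\left(4602 + 14248\right) \left(E{\left(152,-93 \right)} - 1700\right) - m = \left(4602 + 14248\right) \left(\left(100 + \left(-93\right)^{2} - -1860\right) - 1700\right) - 1265 = 18850 \left(\left(100 + 8649 + 1860\right) - 1700\right) - 1265 = 18850 \left(10609 - 1700\right) - 1265 = 18850 \cdot 8909 - 1265 = 167934650 - 1265 = 167933385$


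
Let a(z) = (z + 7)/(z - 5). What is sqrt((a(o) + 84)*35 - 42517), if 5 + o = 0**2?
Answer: 4*I*sqrt(2474) ≈ 198.96*I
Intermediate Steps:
o = -5 (o = -5 + 0**2 = -5 + 0 = -5)
a(z) = (7 + z)/(-5 + z)
sqrt((a(o) + 84)*35 - 42517) = sqrt(((7 - 5)/(-5 - 5) + 84)*35 - 42517) = sqrt((2/(-10) + 84)*35 - 42517) = sqrt((-1/10*2 + 84)*35 - 42517) = sqrt((-1/5 + 84)*35 - 42517) = sqrt((419/5)*35 - 42517) = sqrt(2933 - 42517) = sqrt(-39584) = 4*I*sqrt(2474)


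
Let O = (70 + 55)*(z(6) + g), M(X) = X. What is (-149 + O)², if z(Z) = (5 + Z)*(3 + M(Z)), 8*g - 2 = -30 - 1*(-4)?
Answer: 140446201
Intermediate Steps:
g = -3 (g = ¼ + (-30 - 1*(-4))/8 = ¼ + (-30 + 4)/8 = ¼ + (⅛)*(-26) = ¼ - 13/4 = -3)
z(Z) = (3 + Z)*(5 + Z) (z(Z) = (5 + Z)*(3 + Z) = (3 + Z)*(5 + Z))
O = 12000 (O = (70 + 55)*((15 + 6² + 8*6) - 3) = 125*((15 + 36 + 48) - 3) = 125*(99 - 3) = 125*96 = 12000)
(-149 + O)² = (-149 + 12000)² = 11851² = 140446201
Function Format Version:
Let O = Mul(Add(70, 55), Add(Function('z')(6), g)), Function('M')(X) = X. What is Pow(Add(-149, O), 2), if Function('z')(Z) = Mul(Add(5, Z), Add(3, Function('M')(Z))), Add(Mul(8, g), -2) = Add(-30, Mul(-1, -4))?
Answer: 140446201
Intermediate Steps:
g = -3 (g = Add(Rational(1, 4), Mul(Rational(1, 8), Add(-30, Mul(-1, -4)))) = Add(Rational(1, 4), Mul(Rational(1, 8), Add(-30, 4))) = Add(Rational(1, 4), Mul(Rational(1, 8), -26)) = Add(Rational(1, 4), Rational(-13, 4)) = -3)
Function('z')(Z) = Mul(Add(3, Z), Add(5, Z)) (Function('z')(Z) = Mul(Add(5, Z), Add(3, Z)) = Mul(Add(3, Z), Add(5, Z)))
O = 12000 (O = Mul(Add(70, 55), Add(Add(15, Pow(6, 2), Mul(8, 6)), -3)) = Mul(125, Add(Add(15, 36, 48), -3)) = Mul(125, Add(99, -3)) = Mul(125, 96) = 12000)
Pow(Add(-149, O), 2) = Pow(Add(-149, 12000), 2) = Pow(11851, 2) = 140446201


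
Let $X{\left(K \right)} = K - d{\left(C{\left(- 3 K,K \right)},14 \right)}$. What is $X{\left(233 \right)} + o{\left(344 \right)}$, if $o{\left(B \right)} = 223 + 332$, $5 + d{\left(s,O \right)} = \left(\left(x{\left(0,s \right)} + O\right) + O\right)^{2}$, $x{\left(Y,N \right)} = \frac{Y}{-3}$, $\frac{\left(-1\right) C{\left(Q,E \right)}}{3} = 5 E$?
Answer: $9$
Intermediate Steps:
$C{\left(Q,E \right)} = - 15 E$ ($C{\left(Q,E \right)} = - 3 \cdot 5 E = - 15 E$)
$x{\left(Y,N \right)} = - \frac{Y}{3}$ ($x{\left(Y,N \right)} = Y \left(- \frac{1}{3}\right) = - \frac{Y}{3}$)
$d{\left(s,O \right)} = -5 + 4 O^{2}$ ($d{\left(s,O \right)} = -5 + \left(\left(\left(- \frac{1}{3}\right) 0 + O\right) + O\right)^{2} = -5 + \left(\left(0 + O\right) + O\right)^{2} = -5 + \left(O + O\right)^{2} = -5 + \left(2 O\right)^{2} = -5 + 4 O^{2}$)
$X{\left(K \right)} = -779 + K$ ($X{\left(K \right)} = K - \left(-5 + 4 \cdot 14^{2}\right) = K - \left(-5 + 4 \cdot 196\right) = K - \left(-5 + 784\right) = K - 779 = -779 + K$)
$o{\left(B \right)} = 555$
$X{\left(233 \right)} + o{\left(344 \right)} = \left(-779 + 233\right) + 555 = -546 + 555 = 9$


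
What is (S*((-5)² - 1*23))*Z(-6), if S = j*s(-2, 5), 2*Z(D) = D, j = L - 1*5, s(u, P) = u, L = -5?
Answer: -120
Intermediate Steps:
j = -10 (j = -5 - 1*5 = -5 - 5 = -10)
Z(D) = D/2
S = 20 (S = -10*(-2) = 20)
(S*((-5)² - 1*23))*Z(-6) = (20*((-5)² - 1*23))*((½)*(-6)) = (20*(25 - 23))*(-3) = (20*2)*(-3) = 40*(-3) = -120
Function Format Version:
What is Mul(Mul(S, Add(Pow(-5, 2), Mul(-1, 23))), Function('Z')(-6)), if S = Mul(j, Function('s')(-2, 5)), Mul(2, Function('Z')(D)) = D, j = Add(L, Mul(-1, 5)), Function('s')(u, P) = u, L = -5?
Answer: -120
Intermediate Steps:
j = -10 (j = Add(-5, Mul(-1, 5)) = Add(-5, -5) = -10)
Function('Z')(D) = Mul(Rational(1, 2), D)
S = 20 (S = Mul(-10, -2) = 20)
Mul(Mul(S, Add(Pow(-5, 2), Mul(-1, 23))), Function('Z')(-6)) = Mul(Mul(20, Add(Pow(-5, 2), Mul(-1, 23))), Mul(Rational(1, 2), -6)) = Mul(Mul(20, Add(25, -23)), -3) = Mul(Mul(20, 2), -3) = Mul(40, -3) = -120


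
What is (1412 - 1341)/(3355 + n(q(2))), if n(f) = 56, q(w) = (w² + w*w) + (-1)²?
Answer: 71/3411 ≈ 0.020815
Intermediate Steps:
q(w) = 1 + 2*w² (q(w) = (w² + w²) + 1 = 2*w² + 1 = 1 + 2*w²)
(1412 - 1341)/(3355 + n(q(2))) = (1412 - 1341)/(3355 + 56) = 71/3411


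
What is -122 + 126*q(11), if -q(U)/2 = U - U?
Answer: -122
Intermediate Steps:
q(U) = 0 (q(U) = -2*(U - U) = -2*0 = 0)
-122 + 126*q(11) = -122 + 126*0 = -122 + 0 = -122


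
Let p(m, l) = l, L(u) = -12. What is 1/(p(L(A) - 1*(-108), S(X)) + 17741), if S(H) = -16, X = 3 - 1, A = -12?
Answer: 1/17725 ≈ 5.6417e-5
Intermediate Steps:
X = 2
1/(p(L(A) - 1*(-108), S(X)) + 17741) = 1/(-16 + 17741) = 1/17725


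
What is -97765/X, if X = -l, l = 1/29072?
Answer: 2842224080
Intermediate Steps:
l = 1/29072 ≈ 3.4397e-5
X = -1/29072 (X = -1*1/29072 = -1/29072 ≈ -3.4397e-5)
-97765/X = -97765/(-1/29072) = -97765*(-29072) = 2842224080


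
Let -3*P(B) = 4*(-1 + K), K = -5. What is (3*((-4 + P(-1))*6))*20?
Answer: 1440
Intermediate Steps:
P(B) = 8 (P(B) = -4*(-1 - 5)/3 = -4*(-6)/3 = -⅓*(-24) = 8)
(3*((-4 + P(-1))*6))*20 = (3*((-4 + 8)*6))*20 = (3*(4*6))*20 = (3*24)*20 = 72*20 = 1440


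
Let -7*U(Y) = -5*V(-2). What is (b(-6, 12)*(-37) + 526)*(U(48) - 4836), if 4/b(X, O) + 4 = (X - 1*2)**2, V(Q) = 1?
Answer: -265800491/105 ≈ -2.5314e+6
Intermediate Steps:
b(X, O) = 4/(-4 + (-2 + X)**2) (b(X, O) = 4/(-4 + (X - 1*2)**2) = 4/(-4 + (X - 2)**2) = 4/(-4 + (-2 + X)**2))
U(Y) = 5/7 (U(Y) = -(-5)/7 = -1/7*(-5) = 5/7)
(b(-6, 12)*(-37) + 526)*(U(48) - 4836) = ((4/(-6*(-4 - 6)))*(-37) + 526)*(5/7 - 4836) = ((4*(-1/6)/(-10))*(-37) + 526)*(-33847/7) = ((4*(-1/6)*(-1/10))*(-37) + 526)*(-33847/7) = ((1/15)*(-37) + 526)*(-33847/7) = (-37/15 + 526)*(-33847/7) = (7853/15)*(-33847/7) = -265800491/105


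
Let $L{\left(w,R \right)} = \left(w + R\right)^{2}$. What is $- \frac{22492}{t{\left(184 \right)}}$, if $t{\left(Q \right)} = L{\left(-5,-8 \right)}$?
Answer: $- \frac{22492}{169} \approx -133.09$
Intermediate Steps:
$L{\left(w,R \right)} = \left(R + w\right)^{2}$
$t{\left(Q \right)} = 169$ ($t{\left(Q \right)} = \left(-8 - 5\right)^{2} = \left(-13\right)^{2} = 169$)
$- \frac{22492}{t{\left(184 \right)}} = - \frac{22492}{169}$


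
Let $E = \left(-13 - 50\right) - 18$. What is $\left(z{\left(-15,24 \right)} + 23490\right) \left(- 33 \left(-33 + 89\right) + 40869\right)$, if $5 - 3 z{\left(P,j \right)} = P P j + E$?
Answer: $847484092$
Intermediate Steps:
$E = -81$ ($E = -63 - 18 = -81$)
$z{\left(P,j \right)} = \frac{86}{3} - \frac{j P^{2}}{3}$ ($z{\left(P,j \right)} = \frac{5}{3} - \frac{P P j - 81}{3} = \frac{5}{3} - \frac{P^{2} j - 81}{3} = \frac{5}{3} - \frac{j P^{2} - 81}{3} = \frac{5}{3} - \frac{-81 + j P^{2}}{3} = \frac{5}{3} - \left(-27 + \frac{j P^{2}}{3}\right) = \frac{86}{3} - \frac{j P^{2}}{3}$)
$\left(z{\left(-15,24 \right)} + 23490\right) \left(- 33 \left(-33 + 89\right) + 40869\right) = \left(\left(\frac{86}{3} - 8 \left(-15\right)^{2}\right) + 23490\right) \left(- 33 \left(-33 + 89\right) + 40869\right) = \left(\left(\frac{86}{3} - 8 \cdot 225\right) + 23490\right) \left(\left(-33\right) 56 + 40869\right) = \left(\left(\frac{86}{3} - 1800\right) + 23490\right) \left(-1848 + 40869\right) = \left(- \frac{5314}{3} + 23490\right) 39021 = \frac{65156}{3} \cdot 39021 = 847484092$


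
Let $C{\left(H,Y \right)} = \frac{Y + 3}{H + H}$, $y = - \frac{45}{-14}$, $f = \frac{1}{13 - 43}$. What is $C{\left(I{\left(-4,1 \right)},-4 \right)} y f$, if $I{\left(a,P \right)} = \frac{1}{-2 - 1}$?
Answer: $- \frac{9}{56} \approx -0.16071$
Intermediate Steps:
$f = - \frac{1}{30}$ ($f = \frac{1}{-30} = - \frac{1}{30} \approx -0.033333$)
$I{\left(a,P \right)} = - \frac{1}{3}$ ($I{\left(a,P \right)} = \frac{1}{-3} = - \frac{1}{3}$)
$y = \frac{45}{14}$ ($y = \left(-45\right) \left(- \frac{1}{14}\right) = \frac{45}{14} \approx 3.2143$)
$C{\left(H,Y \right)} = \frac{3 + Y}{2 H}$
$C{\left(I{\left(-4,1 \right)},-4 \right)} y f = \frac{3 - 4}{2 \left(- \frac{1}{3}\right)} \frac{45}{14} \left(- \frac{1}{30}\right) = \frac{1}{2} \left(-3\right) \left(-1\right) \frac{45}{14} \left(- \frac{1}{30}\right) = \frac{3}{2} \cdot \frac{45}{14} \left(- \frac{1}{30}\right) = \frac{135}{28} \left(- \frac{1}{30}\right) = - \frac{9}{56}$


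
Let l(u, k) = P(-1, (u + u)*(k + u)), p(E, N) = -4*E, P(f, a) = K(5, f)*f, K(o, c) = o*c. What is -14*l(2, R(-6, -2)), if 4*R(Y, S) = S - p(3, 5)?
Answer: -70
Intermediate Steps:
K(o, c) = c*o
P(f, a) = 5*f² (P(f, a) = (f*5)*f = (5*f)*f = 5*f²)
R(Y, S) = 3 + S/4 (R(Y, S) = (S - (-4)*3)/4 = (S - 1*(-12))/4 = (S + 12)/4 = (12 + S)/4 = 3 + S/4)
l(u, k) = 5 (l(u, k) = 5*(-1)² = 5*1 = 5)
-14*l(2, R(-6, -2)) = -14*5 = -70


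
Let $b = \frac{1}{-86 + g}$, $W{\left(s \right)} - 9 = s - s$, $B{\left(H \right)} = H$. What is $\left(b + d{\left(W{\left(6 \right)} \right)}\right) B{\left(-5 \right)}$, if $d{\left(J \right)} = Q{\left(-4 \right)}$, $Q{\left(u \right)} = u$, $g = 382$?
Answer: $\frac{5915}{296} \approx 19.983$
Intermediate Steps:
$W{\left(s \right)} = 9$ ($W{\left(s \right)} = 9 + \left(s - s\right) = 9 + 0 = 9$)
$d{\left(J \right)} = -4$
$b = \frac{1}{296}$ ($b = \frac{1}{-86 + 382} = \frac{1}{296} \approx 0.0033784$)
$\left(b + d{\left(W{\left(6 \right)} \right)}\right) B{\left(-5 \right)} = \left(\frac{1}{296} - 4\right) \left(-5\right) = \left(- \frac{1183}{296}\right) \left(-5\right) = \frac{5915}{296}$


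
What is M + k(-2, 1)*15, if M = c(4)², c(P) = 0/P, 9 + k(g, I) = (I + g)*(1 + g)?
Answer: -120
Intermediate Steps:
k(g, I) = -9 + (1 + g)*(I + g) (k(g, I) = -9 + (I + g)*(1 + g) = -9 + (1 + g)*(I + g))
c(P) = 0
M = 0 (M = 0² = 0)
M + k(-2, 1)*15 = 0 + (-9 + 1 - 2 + (-2)² + 1*(-2))*15 = 0 + (-9 + 1 - 2 + 4 - 2)*15 = 0 - 8*15 = 0 - 120 = -120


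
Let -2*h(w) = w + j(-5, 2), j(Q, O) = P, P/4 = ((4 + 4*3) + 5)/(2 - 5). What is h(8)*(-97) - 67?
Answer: -1037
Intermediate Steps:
P = -28 (P = 4*(((4 + 4*3) + 5)/(2 - 5)) = 4*(((4 + 12) + 5)/(-3)) = 4*((16 + 5)*(-⅓)) = 4*(21*(-⅓)) = 4*(-7) = -28)
j(Q, O) = -28
h(w) = 14 - w/2 (h(w) = -(w - 28)/2 = -(-28 + w)/2 = 14 - w/2)
h(8)*(-97) - 67 = (14 - ½*8)*(-97) - 67 = (14 - 4)*(-97) - 67 = 10*(-97) - 67 = -970 - 67 = -1037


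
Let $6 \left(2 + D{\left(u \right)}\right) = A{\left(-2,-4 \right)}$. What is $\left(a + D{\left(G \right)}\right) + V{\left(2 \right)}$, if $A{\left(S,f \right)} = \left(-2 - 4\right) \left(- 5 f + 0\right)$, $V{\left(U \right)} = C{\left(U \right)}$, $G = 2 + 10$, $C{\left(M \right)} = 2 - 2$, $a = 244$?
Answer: $222$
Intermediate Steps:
$C{\left(M \right)} = 0$ ($C{\left(M \right)} = 2 - 2 = 0$)
$G = 12$
$V{\left(U \right)} = 0$
$A{\left(S,f \right)} = 30 f$ ($A{\left(S,f \right)} = - 6 \left(- 5 f\right) = 30 f$)
$D{\left(u \right)} = -22$ ($D{\left(u \right)} = -2 + \frac{30 \left(-4\right)}{6} = -2 + \frac{1}{6} \left(-120\right) = -2 - 20 = -22$)
$\left(a + D{\left(G \right)}\right) + V{\left(2 \right)} = \left(244 - 22\right) + 0 = 222 + 0 = 222$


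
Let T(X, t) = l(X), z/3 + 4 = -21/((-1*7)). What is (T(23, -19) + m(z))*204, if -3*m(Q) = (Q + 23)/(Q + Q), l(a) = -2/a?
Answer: 14416/69 ≈ 208.93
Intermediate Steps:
z = -3 (z = -12 + 3*(-21/((-1*7))) = -12 + 3*(-21/(-7)) = -12 + 3*(-21*(-1/7)) = -12 + 3*3 = -12 + 9 = -3)
T(X, t) = -2/X
m(Q) = -(23 + Q)/(6*Q) (m(Q) = -(Q + 23)/(3*(Q + Q)) = -(23 + Q)/(3*(2*Q)) = -(23 + Q)*1/(2*Q)/3 = -(23 + Q)/(6*Q))
(T(23, -19) + m(z))*204 = (-2/23 + (1/6)*(-23 - 1*(-3))/(-3))*204 = (-2*1/23 + (1/6)*(-1/3)*(-23 + 3))*204 = (-2/23 + (1/6)*(-1/3)*(-20))*204 = (-2/23 + 10/9)*204 = (212/207)*204 = 14416/69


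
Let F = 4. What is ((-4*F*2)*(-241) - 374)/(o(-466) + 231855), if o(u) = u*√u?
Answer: 1701351990/53857935721 + 3419508*I*√466/53857935721 ≈ 0.03159 + 0.0013706*I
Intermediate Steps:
o(u) = u^(3/2)
((-4*F*2)*(-241) - 374)/(o(-466) + 231855) = ((-4*4*2)*(-241) - 374)/((-466)^(3/2) + 231855) = (-16*2*(-241) - 374)/(-466*I*√466 + 231855) = (-32*(-241) - 374)/(231855 - 466*I*√466) = (7712 - 374)/(231855 - 466*I*√466) = 7338/(231855 - 466*I*√466)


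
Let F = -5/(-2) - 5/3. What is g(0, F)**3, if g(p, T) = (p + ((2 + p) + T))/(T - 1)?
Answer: -4913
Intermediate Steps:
F = 5/6 (F = -5*(-1/2) - 5*1/3 = 5/2 - 5/3 = 5/6 ≈ 0.83333)
g(p, T) = (2 + T + 2*p)/(-1 + T) (g(p, T) = (p + (2 + T + p))/(-1 + T) = (2 + T + 2*p)/(-1 + T))
g(0, F)**3 = ((2 + 5/6 + 2*0)/(-1 + 5/6))**3 = ((2 + 5/6 + 0)/(-1/6))**3 = (-6*17/6)**3 = (-17)**3 = -4913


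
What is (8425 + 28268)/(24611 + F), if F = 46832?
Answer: 36693/71443 ≈ 0.51360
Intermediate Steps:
(8425 + 28268)/(24611 + F) = (8425 + 28268)/(24611 + 46832) = 36693/71443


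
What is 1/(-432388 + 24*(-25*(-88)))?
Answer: -1/379588 ≈ -2.6344e-6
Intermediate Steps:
1/(-432388 + 24*(-25*(-88))) = 1/(-432388 + 24*2200) = 1/(-432388 + 52800) = 1/(-379588) = -1/379588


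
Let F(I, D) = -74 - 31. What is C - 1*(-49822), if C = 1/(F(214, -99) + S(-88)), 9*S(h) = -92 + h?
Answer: 6227749/125 ≈ 49822.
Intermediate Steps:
S(h) = -92/9 + h/9 (S(h) = (-92 + h)/9 = -92/9 + h/9)
F(I, D) = -105
C = -1/125 (C = 1/(-105 + (-92/9 + (⅑)*(-88))) = 1/(-105 + (-92/9 - 88/9)) = 1/(-105 - 20) = 1/(-125) = -1/125 ≈ -0.0080000)
C - 1*(-49822) = -1/125 - 1*(-49822) = -1/125 + 49822 = 6227749/125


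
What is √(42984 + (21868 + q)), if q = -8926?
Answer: 3*√6214 ≈ 236.49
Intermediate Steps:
√(42984 + (21868 + q)) = √(42984 + (21868 - 8926)) = √(42984 + 12942) = √55926 = 3*√6214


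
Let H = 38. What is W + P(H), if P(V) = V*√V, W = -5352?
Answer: -5352 + 38*√38 ≈ -5117.8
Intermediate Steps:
P(V) = V^(3/2)
W + P(H) = -5352 + 38^(3/2) = -5352 + 38*√38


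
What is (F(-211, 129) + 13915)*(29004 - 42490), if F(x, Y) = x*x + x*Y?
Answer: -420992462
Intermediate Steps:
F(x, Y) = x² + Y*x
(F(-211, 129) + 13915)*(29004 - 42490) = (-211*(129 - 211) + 13915)*(29004 - 42490) = (-211*(-82) + 13915)*(-13486) = (17302 + 13915)*(-13486) = 31217*(-13486) = -420992462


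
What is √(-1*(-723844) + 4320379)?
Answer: √5044223 ≈ 2245.9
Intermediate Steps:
√(-1*(-723844) + 4320379) = √(723844 + 4320379) = √5044223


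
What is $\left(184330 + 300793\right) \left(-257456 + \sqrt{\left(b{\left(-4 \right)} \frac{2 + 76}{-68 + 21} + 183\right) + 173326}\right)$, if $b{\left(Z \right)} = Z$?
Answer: $-124897827088 + \frac{485123 \sqrt{383296045}}{47} \approx -1.247 \cdot 10^{11}$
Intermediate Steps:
$\left(184330 + 300793\right) \left(-257456 + \sqrt{\left(b{\left(-4 \right)} \frac{2 + 76}{-68 + 21} + 183\right) + 173326}\right) = \left(184330 + 300793\right) \left(-257456 + \sqrt{\left(- 4 \frac{2 + 76}{-68 + 21} + 183\right) + 173326}\right) = 485123 \left(-257456 + \sqrt{\left(- 4 \frac{78}{-47} + 183\right) + 173326}\right) = 485123 \left(-257456 + \sqrt{\left(- 4 \cdot 78 \left(- \frac{1}{47}\right) + 183\right) + 173326}\right) = 485123 \left(-257456 + \sqrt{\left(\left(-4\right) \left(- \frac{78}{47}\right) + 183\right) + 173326}\right) = 485123 \left(-257456 + \sqrt{\left(\frac{312}{47} + 183\right) + 173326}\right) = 485123 \left(-257456 + \sqrt{\frac{8913}{47} + 173326}\right) = 485123 \left(-257456 + \sqrt{\frac{8155235}{47}}\right) = 485123 \left(-257456 + \frac{\sqrt{383296045}}{47}\right) = -124897827088 + \frac{485123 \sqrt{383296045}}{47}$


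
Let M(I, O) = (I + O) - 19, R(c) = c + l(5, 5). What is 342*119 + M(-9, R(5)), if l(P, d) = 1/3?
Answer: 122026/3 ≈ 40675.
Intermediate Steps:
l(P, d) = ⅓
R(c) = ⅓ + c (R(c) = c + ⅓ = ⅓ + c)
M(I, O) = -19 + I + O
342*119 + M(-9, R(5)) = 342*119 + (-19 - 9 + (⅓ + 5)) = 40698 + (-19 - 9 + 16/3) = 40698 - 68/3 = 122026/3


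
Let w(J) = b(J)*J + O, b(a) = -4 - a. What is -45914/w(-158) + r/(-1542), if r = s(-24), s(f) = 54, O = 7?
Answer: 11580973/6251525 ≈ 1.8525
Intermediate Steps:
w(J) = 7 + J*(-4 - J) (w(J) = (-4 - J)*J + 7 = J*(-4 - J) + 7 = 7 + J*(-4 - J))
r = 54
-45914/w(-158) + r/(-1542) = -45914/(7 - 1*(-158)*(4 - 158)) + 54/(-1542) = -45914/(7 - 1*(-158)*(-154)) + 54*(-1/1542) = -45914/(7 - 24332) - 9/257 = -45914/(-24325) - 9/257 = -45914*(-1/24325) - 9/257 = 45914/24325 - 9/257 = 11580973/6251525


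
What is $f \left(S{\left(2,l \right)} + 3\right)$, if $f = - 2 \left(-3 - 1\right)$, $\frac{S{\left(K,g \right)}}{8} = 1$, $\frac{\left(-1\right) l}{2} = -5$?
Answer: $88$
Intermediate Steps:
$l = 10$ ($l = \left(-2\right) \left(-5\right) = 10$)
$S{\left(K,g \right)} = 8$ ($S{\left(K,g \right)} = 8 \cdot 1 = 8$)
$f = 8$ ($f = \left(-2\right) \left(-4\right) = 8$)
$f \left(S{\left(2,l \right)} + 3\right) = 8 \left(8 + 3\right) = 8 \cdot 11 = 88$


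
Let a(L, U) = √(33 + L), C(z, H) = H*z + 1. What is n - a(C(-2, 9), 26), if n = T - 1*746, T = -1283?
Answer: -2033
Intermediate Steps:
n = -2029 (n = -1283 - 1*746 = -1283 - 746 = -2029)
C(z, H) = 1 + H*z
n - a(C(-2, 9), 26) = -2029 - √(33 + (1 + 9*(-2))) = -2029 - √(33 + (1 - 18)) = -2029 - √(33 - 17) = -2029 - √16 = -2029 - 1*4 = -2029 - 4 = -2033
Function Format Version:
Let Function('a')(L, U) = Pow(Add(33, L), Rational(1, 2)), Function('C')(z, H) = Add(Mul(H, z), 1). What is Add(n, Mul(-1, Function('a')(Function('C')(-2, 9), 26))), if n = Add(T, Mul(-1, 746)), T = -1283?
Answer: -2033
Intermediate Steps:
n = -2029 (n = Add(-1283, Mul(-1, 746)) = Add(-1283, -746) = -2029)
Function('C')(z, H) = Add(1, Mul(H, z))
Add(n, Mul(-1, Function('a')(Function('C')(-2, 9), 26))) = Add(-2029, Mul(-1, Pow(Add(33, Add(1, Mul(9, -2))), Rational(1, 2)))) = Add(-2029, Mul(-1, Pow(Add(33, Add(1, -18)), Rational(1, 2)))) = Add(-2029, Mul(-1, Pow(Add(33, -17), Rational(1, 2)))) = Add(-2029, Mul(-1, Pow(16, Rational(1, 2)))) = Add(-2029, Mul(-1, 4)) = Add(-2029, -4) = -2033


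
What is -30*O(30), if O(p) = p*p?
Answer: -27000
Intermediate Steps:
O(p) = p²
-30*O(30) = -30*30² = -30*900 = -27000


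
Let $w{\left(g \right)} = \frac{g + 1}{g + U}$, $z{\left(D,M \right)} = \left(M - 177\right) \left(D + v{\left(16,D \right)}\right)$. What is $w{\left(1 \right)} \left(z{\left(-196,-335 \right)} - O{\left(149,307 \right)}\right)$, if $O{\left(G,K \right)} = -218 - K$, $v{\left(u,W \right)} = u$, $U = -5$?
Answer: $- \frac{92685}{2} \approx -46343.0$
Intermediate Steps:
$z{\left(D,M \right)} = \left(-177 + M\right) \left(16 + D\right)$ ($z{\left(D,M \right)} = \left(M - 177\right) \left(D + 16\right) = \left(-177 + M\right) \left(16 + D\right)$)
$w{\left(g \right)} = \frac{1 + g}{-5 + g}$ ($w{\left(g \right)} = \frac{g + 1}{g - 5} = \frac{1 + g}{-5 + g}$)
$w{\left(1 \right)} \left(z{\left(-196,-335 \right)} - O{\left(149,307 \right)}\right) = \frac{1 + 1}{-5 + 1} \left(\left(-2832 - -34692 + 16 \left(-335\right) - -65660\right) - \left(-218 - 307\right)\right) = \frac{1}{-4} \cdot 2 \left(\left(-2832 + 34692 - 5360 + 65660\right) - \left(-218 - 307\right)\right) = \left(- \frac{1}{4}\right) 2 \left(92160 - -525\right) = - \frac{92160 + 525}{2} = \left(- \frac{1}{2}\right) 92685 = - \frac{92685}{2}$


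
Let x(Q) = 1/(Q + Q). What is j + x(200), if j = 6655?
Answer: 2662001/400 ≈ 6655.0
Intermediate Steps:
x(Q) = 1/(2*Q)
j + x(200) = 6655 + (1/2)/200 = 6655 + (1/2)*(1/200) = 6655 + 1/400 = 2662001/400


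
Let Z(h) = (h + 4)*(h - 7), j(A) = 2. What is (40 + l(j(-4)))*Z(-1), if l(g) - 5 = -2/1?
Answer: -1032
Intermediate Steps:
l(g) = 3 (l(g) = 5 - 2/1 = 5 - 2*1 = 5 - 2 = 3)
Z(h) = (-7 + h)*(4 + h) (Z(h) = (4 + h)*(-7 + h) = (-7 + h)*(4 + h))
(40 + l(j(-4)))*Z(-1) = (40 + 3)*(-28 + (-1)² - 3*(-1)) = 43*(-28 + 1 + 3) = 43*(-24) = -1032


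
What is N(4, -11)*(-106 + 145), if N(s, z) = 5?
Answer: 195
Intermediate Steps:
N(4, -11)*(-106 + 145) = 5*(-106 + 145) = 5*39 = 195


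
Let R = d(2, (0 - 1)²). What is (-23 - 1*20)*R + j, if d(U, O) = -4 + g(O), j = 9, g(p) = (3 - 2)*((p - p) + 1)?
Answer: 138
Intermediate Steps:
g(p) = 1 (g(p) = 1*(0 + 1) = 1*1 = 1)
d(U, O) = -3 (d(U, O) = -4 + 1 = -3)
R = -3
(-23 - 1*20)*R + j = (-23 - 1*20)*(-3) + 9 = (-23 - 20)*(-3) + 9 = -43*(-3) + 9 = 129 + 9 = 138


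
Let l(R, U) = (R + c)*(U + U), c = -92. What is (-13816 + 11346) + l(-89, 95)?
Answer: -36860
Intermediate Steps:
l(R, U) = 2*U*(-92 + R) (l(R, U) = (R - 92)*(U + U) = (-92 + R)*(2*U) = 2*U*(-92 + R))
(-13816 + 11346) + l(-89, 95) = (-13816 + 11346) + 2*95*(-92 - 89) = -2470 + 2*95*(-181) = -2470 - 34390 = -36860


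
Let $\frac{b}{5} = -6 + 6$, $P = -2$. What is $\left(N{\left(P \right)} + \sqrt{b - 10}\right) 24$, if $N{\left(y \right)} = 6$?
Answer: $144 + 24 i \sqrt{10} \approx 144.0 + 75.895 i$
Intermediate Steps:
$b = 0$ ($b = 5 \left(-6 + 6\right) = 5 \cdot 0 = 0$)
$\left(N{\left(P \right)} + \sqrt{b - 10}\right) 24 = \left(6 + \sqrt{0 - 10}\right) 24 = \left(6 + \sqrt{-10}\right) 24 = \left(6 + i \sqrt{10}\right) 24 = 144 + 24 i \sqrt{10}$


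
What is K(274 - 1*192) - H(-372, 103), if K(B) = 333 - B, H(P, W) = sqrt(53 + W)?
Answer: 251 - 2*sqrt(39) ≈ 238.51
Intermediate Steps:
K(274 - 1*192) - H(-372, 103) = (333 - (274 - 1*192)) - sqrt(53 + 103) = (333 - (274 - 192)) - sqrt(156) = (333 - 1*82) - 2*sqrt(39) = (333 - 82) - 2*sqrt(39) = 251 - 2*sqrt(39)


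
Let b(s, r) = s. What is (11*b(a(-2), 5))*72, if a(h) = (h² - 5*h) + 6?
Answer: 15840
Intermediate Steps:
a(h) = 6 + h² - 5*h
(11*b(a(-2), 5))*72 = (11*(6 + (-2)² - 5*(-2)))*72 = (11*(6 + 4 + 10))*72 = (11*20)*72 = 220*72 = 15840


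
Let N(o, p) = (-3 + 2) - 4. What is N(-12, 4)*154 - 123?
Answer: -893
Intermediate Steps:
N(o, p) = -5 (N(o, p) = -1 - 4 = -5)
N(-12, 4)*154 - 123 = -5*154 - 123 = -770 - 123 = -893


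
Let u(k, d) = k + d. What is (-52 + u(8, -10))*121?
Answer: -6534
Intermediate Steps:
u(k, d) = d + k
(-52 + u(8, -10))*121 = (-52 + (-10 + 8))*121 = (-52 - 2)*121 = -54*121 = -6534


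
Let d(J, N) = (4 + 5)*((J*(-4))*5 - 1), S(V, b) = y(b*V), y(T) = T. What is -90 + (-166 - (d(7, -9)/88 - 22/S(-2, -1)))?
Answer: -20291/88 ≈ -230.58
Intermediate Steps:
S(V, b) = V*b (S(V, b) = b*V = V*b)
d(J, N) = -9 - 180*J (d(J, N) = 9*(-4*J*5 - 1) = 9*(-20*J - 1) = 9*(-1 - 20*J) = -9 - 180*J)
-90 + (-166 - (d(7, -9)/88 - 22/S(-2, -1))) = -90 + (-166 - ((-9 - 180*7)/88 - 22/((-2*(-1))))) = -90 + (-166 - ((-9 - 1260)*(1/88) - 22/2)) = -90 + (-166 - (-1269*1/88 - 22*½)) = -90 + (-166 - (-1269/88 - 11)) = -90 + (-166 - 1*(-2237/88)) = -90 + (-166 + 2237/88) = -90 - 12371/88 = -20291/88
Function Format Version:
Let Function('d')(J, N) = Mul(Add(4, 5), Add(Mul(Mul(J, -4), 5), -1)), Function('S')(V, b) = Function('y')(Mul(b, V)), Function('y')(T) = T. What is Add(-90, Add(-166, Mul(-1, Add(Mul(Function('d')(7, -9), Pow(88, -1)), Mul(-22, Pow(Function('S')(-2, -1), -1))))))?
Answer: Rational(-20291, 88) ≈ -230.58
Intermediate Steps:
Function('S')(V, b) = Mul(V, b) (Function('S')(V, b) = Mul(b, V) = Mul(V, b))
Function('d')(J, N) = Add(-9, Mul(-180, J)) (Function('d')(J, N) = Mul(9, Add(Mul(Mul(-4, J), 5), -1)) = Mul(9, Add(Mul(-20, J), -1)) = Mul(9, Add(-1, Mul(-20, J))) = Add(-9, Mul(-180, J)))
Add(-90, Add(-166, Mul(-1, Add(Mul(Function('d')(7, -9), Pow(88, -1)), Mul(-22, Pow(Function('S')(-2, -1), -1)))))) = Add(-90, Add(-166, Mul(-1, Add(Mul(Add(-9, Mul(-180, 7)), Pow(88, -1)), Mul(-22, Pow(Mul(-2, -1), -1)))))) = Add(-90, Add(-166, Mul(-1, Add(Mul(Add(-9, -1260), Rational(1, 88)), Mul(-22, Pow(2, -1)))))) = Add(-90, Add(-166, Mul(-1, Add(Mul(-1269, Rational(1, 88)), Mul(-22, Rational(1, 2)))))) = Add(-90, Add(-166, Mul(-1, Add(Rational(-1269, 88), -11)))) = Add(-90, Add(-166, Mul(-1, Rational(-2237, 88)))) = Add(-90, Add(-166, Rational(2237, 88))) = Add(-90, Rational(-12371, 88)) = Rational(-20291, 88)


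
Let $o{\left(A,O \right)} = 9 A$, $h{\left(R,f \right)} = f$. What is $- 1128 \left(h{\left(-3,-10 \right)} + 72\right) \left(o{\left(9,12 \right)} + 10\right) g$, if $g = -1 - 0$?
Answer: $6364176$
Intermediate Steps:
$g = -1$ ($g = -1 + 0 = -1$)
$- 1128 \left(h{\left(-3,-10 \right)} + 72\right) \left(o{\left(9,12 \right)} + 10\right) g = - 1128 \left(-10 + 72\right) \left(9 \cdot 9 + 10\right) \left(-1\right) = - 1128 \cdot 62 \left(81 + 10\right) \left(-1\right) = - 1128 \cdot 62 \cdot 91 \left(-1\right) = \left(-1128\right) 5642 \left(-1\right) = \left(-6364176\right) \left(-1\right) = 6364176$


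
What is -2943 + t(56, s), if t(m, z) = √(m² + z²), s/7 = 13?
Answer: -2943 + 7*√233 ≈ -2836.1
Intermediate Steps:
s = 91 (s = 7*13 = 91)
-2943 + t(56, s) = -2943 + √(56² + 91²) = -2943 + √(3136 + 8281) = -2943 + √11417 = -2943 + 7*√233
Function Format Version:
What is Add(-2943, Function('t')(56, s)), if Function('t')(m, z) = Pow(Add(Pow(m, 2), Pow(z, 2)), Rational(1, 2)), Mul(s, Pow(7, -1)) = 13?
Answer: Add(-2943, Mul(7, Pow(233, Rational(1, 2)))) ≈ -2836.1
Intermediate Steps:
s = 91 (s = Mul(7, 13) = 91)
Add(-2943, Function('t')(56, s)) = Add(-2943, Pow(Add(Pow(56, 2), Pow(91, 2)), Rational(1, 2))) = Add(-2943, Pow(Add(3136, 8281), Rational(1, 2))) = Add(-2943, Pow(11417, Rational(1, 2))) = Add(-2943, Mul(7, Pow(233, Rational(1, 2))))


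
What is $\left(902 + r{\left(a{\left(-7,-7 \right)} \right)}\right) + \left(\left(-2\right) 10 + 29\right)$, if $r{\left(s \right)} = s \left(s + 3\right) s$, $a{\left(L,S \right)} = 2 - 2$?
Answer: $911$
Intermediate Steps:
$a{\left(L,S \right)} = 0$ ($a{\left(L,S \right)} = 2 - 2 = 0$)
$r{\left(s \right)} = s^{2} \left(3 + s\right)$ ($r{\left(s \right)} = s \left(3 + s\right) s = s s \left(3 + s\right) = s^{2} \left(3 + s\right)$)
$\left(902 + r{\left(a{\left(-7,-7 \right)} \right)}\right) + \left(\left(-2\right) 10 + 29\right) = \left(902 + 0^{2} \left(3 + 0\right)\right) + \left(\left(-2\right) 10 + 29\right) = \left(902 + 0 \cdot 3\right) + \left(-20 + 29\right) = \left(902 + 0\right) + 9 = 902 + 9 = 911$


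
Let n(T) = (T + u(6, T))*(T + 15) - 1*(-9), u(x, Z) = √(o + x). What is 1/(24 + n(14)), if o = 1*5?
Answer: 439/183470 - 29*√11/183470 ≈ 0.0018685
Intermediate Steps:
o = 5
u(x, Z) = √(5 + x)
n(T) = 9 + (15 + T)*(T + √11) (n(T) = (T + √(5 + 6))*(T + 15) - 1*(-9) = (T + √11)*(15 + T) + 9 = (15 + T)*(T + √11) + 9 = 9 + (15 + T)*(T + √11))
1/(24 + n(14)) = 1/(24 + (9 + 14² + 15*14 + 15*√11 + 14*√11)) = 1/(24 + (9 + 196 + 210 + 15*√11 + 14*√11)) = 1/(24 + (415 + 29*√11)) = 1/(439 + 29*√11)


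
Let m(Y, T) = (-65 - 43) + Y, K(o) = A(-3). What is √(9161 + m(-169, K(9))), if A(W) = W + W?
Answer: 2*√2221 ≈ 94.255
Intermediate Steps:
A(W) = 2*W
K(o) = -6 (K(o) = 2*(-3) = -6)
m(Y, T) = -108 + Y
√(9161 + m(-169, K(9))) = √(9161 + (-108 - 169)) = √(9161 - 277) = √8884 = 2*√2221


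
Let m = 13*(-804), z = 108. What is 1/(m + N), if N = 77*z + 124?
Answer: -1/2012 ≈ -0.00049702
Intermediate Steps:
N = 8440 (N = 77*108 + 124 = 8316 + 124 = 8440)
m = -10452
1/(m + N) = 1/(-10452 + 8440) = 1/(-2012) = -1/2012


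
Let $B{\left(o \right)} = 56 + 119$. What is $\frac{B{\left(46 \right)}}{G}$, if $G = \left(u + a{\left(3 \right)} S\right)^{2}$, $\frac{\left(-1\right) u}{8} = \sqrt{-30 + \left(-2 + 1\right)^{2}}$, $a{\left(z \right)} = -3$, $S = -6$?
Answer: $\frac{175 i}{4 \left(- 383 i + 72 \sqrt{29}\right)} \approx -0.056414 + 0.057111 i$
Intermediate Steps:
$B{\left(o \right)} = 175$
$u = - 8 i \sqrt{29}$ ($u = - 8 \sqrt{-30 + \left(-2 + 1\right)^{2}} = - 8 \sqrt{-30 + \left(-1\right)^{2}} = - 8 \sqrt{-30 + 1} = - 8 \sqrt{-29} = - 8 i \sqrt{29} \approx - 43.081 i$)
$G = \left(18 - 8 i \sqrt{29}\right)^{2}$ ($G = \left(- 8 i \sqrt{29} - -18\right)^{2} = \left(- 8 i \sqrt{29} + 18\right)^{2} = \left(18 - 8 i \sqrt{29}\right)^{2} \approx -1532.0 - 1550.9 i$)
$\frac{B{\left(46 \right)}}{G} = \frac{175}{-1532 - 288 i \sqrt{29}}$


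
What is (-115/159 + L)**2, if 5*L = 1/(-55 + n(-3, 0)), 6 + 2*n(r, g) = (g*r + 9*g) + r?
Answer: 4725600049/8950106025 ≈ 0.52799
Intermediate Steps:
n(r, g) = -3 + r/2 + 9*g/2 + g*r/2 (n(r, g) = -3 + ((g*r + 9*g) + r)/2 = -3 + ((9*g + g*r) + r)/2 = -3 + (r + 9*g + g*r)/2 = -3 + (r/2 + 9*g/2 + g*r/2) = -3 + r/2 + 9*g/2 + g*r/2)
L = -2/595 (L = 1/(5*(-55 + (-3 + (1/2)*(-3) + (9/2)*0 + (1/2)*0*(-3)))) = 1/(5*(-55 + (-3 - 3/2 + 0 + 0))) = 1/(5*(-55 - 9/2)) = 1/(5*(-119/2)) = (1/5)*(-2/119) = -2/595 ≈ -0.0033613)
(-115/159 + L)**2 = (-115/159 - 2/595)**2 = (-68743/94605)**2 = 4725600049/8950106025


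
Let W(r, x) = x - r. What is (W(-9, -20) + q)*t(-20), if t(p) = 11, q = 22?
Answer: 121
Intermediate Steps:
(W(-9, -20) + q)*t(-20) = ((-20 - 1*(-9)) + 22)*11 = ((-20 + 9) + 22)*11 = (-11 + 22)*11 = 11*11 = 121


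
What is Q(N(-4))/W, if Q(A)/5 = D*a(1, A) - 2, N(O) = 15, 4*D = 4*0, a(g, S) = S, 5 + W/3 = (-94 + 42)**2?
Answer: -10/8097 ≈ -0.0012350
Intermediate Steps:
W = 8097 (W = -15 + 3*(-94 + 42)**2 = -15 + 3*(-52)**2 = -15 + 3*2704 = -15 + 8112 = 8097)
D = 0 (D = (4*0)/4 = (1/4)*0 = 0)
Q(A) = -10 (Q(A) = 5*(0*A - 2) = 5*(0 - 2) = 5*(-2) = -10)
Q(N(-4))/W = -10/8097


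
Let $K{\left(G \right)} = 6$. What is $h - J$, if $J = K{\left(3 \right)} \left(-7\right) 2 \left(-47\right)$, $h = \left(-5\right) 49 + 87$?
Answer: $-4106$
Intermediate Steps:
$h = -158$ ($h = -245 + 87 = -158$)
$J = 3948$ ($J = 6 \left(-7\right) 2 \left(-47\right) = \left(-42\right) 2 \left(-47\right) = \left(-84\right) \left(-47\right) = 3948$)
$h - J = -158 - 3948 = -4106$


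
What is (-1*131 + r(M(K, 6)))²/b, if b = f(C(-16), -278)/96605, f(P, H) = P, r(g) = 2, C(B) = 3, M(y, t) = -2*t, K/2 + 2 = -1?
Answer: 535867935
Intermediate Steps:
K = -6 (K = -4 + 2*(-1) = -4 - 2 = -6)
b = 3/96605 ≈ 3.1054e-5
(-1*131 + r(M(K, 6)))²/b = (-1*131 + 2)²/(3/96605) = (-131 + 2)²*(96605/3) = (-129)²*(96605/3) = 16641*(96605/3) = 535867935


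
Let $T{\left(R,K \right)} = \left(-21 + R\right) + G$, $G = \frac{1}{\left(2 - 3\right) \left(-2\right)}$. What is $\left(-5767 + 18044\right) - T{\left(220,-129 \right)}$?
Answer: $\frac{24155}{2} \approx 12078.0$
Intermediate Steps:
$G = \frac{1}{2}$ ($G = \frac{1}{\left(-1\right) \left(-2\right)} = \frac{1}{2} \approx 0.5$)
$T{\left(R,K \right)} = - \frac{41}{2} + R$ ($T{\left(R,K \right)} = \left(-21 + R\right) + \frac{1}{2} = - \frac{41}{2} + R$)
$\left(-5767 + 18044\right) - T{\left(220,-129 \right)} = \left(-5767 + 18044\right) - \left(- \frac{41}{2} + 220\right) = 12277 - \frac{399}{2} = \frac{24155}{2}$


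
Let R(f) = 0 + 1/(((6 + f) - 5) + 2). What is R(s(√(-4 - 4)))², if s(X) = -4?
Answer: 1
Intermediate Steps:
R(f) = 1/(3 + f) (R(f) = 0 + 1/((1 + f) + 2) = 0 + 1/(3 + f) = 1/(3 + f))
R(s(√(-4 - 4)))² = (1/(3 - 4))² = (1/(-1))² = (-1)² = 1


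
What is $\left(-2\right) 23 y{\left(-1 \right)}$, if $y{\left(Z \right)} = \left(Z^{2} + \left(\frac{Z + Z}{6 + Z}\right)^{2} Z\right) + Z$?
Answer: $\frac{184}{25} \approx 7.36$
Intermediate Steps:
$y{\left(Z \right)} = Z + Z^{2} + \frac{4 Z^{3}}{\left(6 + Z\right)^{2}}$ ($y{\left(Z \right)} = \left(Z^{2} + \left(\frac{2 Z}{6 + Z}\right)^{2} Z\right) + Z = \left(Z^{2} + \frac{4 Z^{2}}{\left(6 + Z\right)^{2}} Z\right) + Z = \left(Z^{2} + \frac{4 Z^{3}}{\left(6 + Z\right)^{2}}\right) + Z = Z + Z^{2} + \frac{4 Z^{3}}{\left(6 + Z\right)^{2}}$)
$\left(-2\right) 23 y{\left(-1 \right)} = \left(-2\right) 23 \left(-1 + \left(-1\right)^{2} + \frac{4 \left(-1\right)^{3}}{\left(6 - 1\right)^{2}}\right) = - 46 \left(-1 + 1 + 4 \left(-1\right) \frac{1}{25}\right) = - 46 \left(-1 + 1 - \frac{4}{25}\right) = \left(-46\right) \left(- \frac{4}{25}\right) = \frac{184}{25}$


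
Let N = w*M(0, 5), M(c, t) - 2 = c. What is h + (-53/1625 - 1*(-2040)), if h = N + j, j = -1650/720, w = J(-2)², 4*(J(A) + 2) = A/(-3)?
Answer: 239194559/117000 ≈ 2044.4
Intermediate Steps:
J(A) = -2 - A/12 (J(A) = -2 + (A/(-3))/4 = -2 + (A*(-⅓))/4 = -2 + (-A/3)/4 = -2 - A/12)
w = 121/36 (w = (-2 - 1/12*(-2))² = (-2 + ⅙)² = (-11/6)² = 121/36 ≈ 3.3611)
M(c, t) = 2 + c
N = 121/18 (N = 121*(2 + 0)/36 = (121/36)*2 = 121/18 ≈ 6.7222)
j = -55/24 (j = -1650*1/720 = -55/24 ≈ -2.2917)
h = 319/72 (h = 121/18 - 55/24 = 319/72 ≈ 4.4306)
h + (-53/1625 - 1*(-2040)) = 319/72 + (-53/1625 - 1*(-2040)) = 319/72 + (-53*1/1625 + 2040) = 319/72 + (-53/1625 + 2040) = 319/72 + 3314947/1625 = 239194559/117000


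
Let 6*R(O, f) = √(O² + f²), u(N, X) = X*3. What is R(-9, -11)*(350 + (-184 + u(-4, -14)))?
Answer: 62*√202/3 ≈ 293.73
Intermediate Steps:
u(N, X) = 3*X
R(O, f) = √(O² + f²)/6
R(-9, -11)*(350 + (-184 + u(-4, -14))) = (√((-9)² + (-11)²)/6)*(350 + (-184 + 3*(-14))) = (√(81 + 121)/6)*(350 + (-184 - 42)) = (√202/6)*(350 - 226) = (√202/6)*124 = 62*√202/3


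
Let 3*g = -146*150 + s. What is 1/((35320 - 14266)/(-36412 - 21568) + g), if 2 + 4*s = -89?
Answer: -173940/1271144207 ≈ -0.00013684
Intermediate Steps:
s = -91/4 (s = -½ + (¼)*(-89) = -½ - 89/4 = -91/4 ≈ -22.750)
g = -87691/12 (g = (-146*150 - 91/4)/3 = (-21900 - 91/4)/3 = (⅓)*(-87691/4) = -87691/12 ≈ -7307.6)
1/((35320 - 14266)/(-36412 - 21568) + g) = 1/((35320 - 14266)/(-36412 - 21568) - 87691/12) = 1/(21054/(-57980) - 87691/12) = 1/(21054*(-1/57980) - 87691/12) = 1/(-10527/28990 - 87691/12) = 1/(-1271144207/173940) = -173940/1271144207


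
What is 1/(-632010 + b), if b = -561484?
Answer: -1/1193494 ≈ -8.3788e-7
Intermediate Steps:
1/(-632010 + b) = 1/(-632010 - 561484) = 1/(-1193494) = -1/1193494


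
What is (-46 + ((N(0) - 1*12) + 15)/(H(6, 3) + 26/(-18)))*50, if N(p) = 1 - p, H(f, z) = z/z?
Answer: -2750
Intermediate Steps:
H(f, z) = 1
(-46 + ((N(0) - 1*12) + 15)/(H(6, 3) + 26/(-18)))*50 = (-46 + (((1 - 1*0) - 1*12) + 15)/(1 + 26/(-18)))*50 = (-46 + (((1 + 0) - 12) + 15)/(1 + 26*(-1/18)))*50 = (-46 + ((1 - 12) + 15)/(1 - 13/9))*50 = (-46 + (-11 + 15)/(-4/9))*50 = (-46 + 4*(-9/4))*50 = (-46 - 9)*50 = -55*50 = -2750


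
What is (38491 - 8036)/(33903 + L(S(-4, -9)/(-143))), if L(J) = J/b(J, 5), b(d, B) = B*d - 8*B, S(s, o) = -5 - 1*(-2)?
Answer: 173745775/193416612 ≈ 0.89830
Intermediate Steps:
S(s, o) = -3 (S(s, o) = -5 + 2 = -3)
b(d, B) = -8*B + B*d
L(J) = J/(-40 + 5*J) (L(J) = J/((5*(-8 + J))) = J/(-40 + 5*J))
(38491 - 8036)/(33903 + L(S(-4, -9)/(-143))) = (38491 - 8036)/(33903 + (-3/(-143))/(5*(-8 - 3/(-143)))) = 30455/(33903 + (-3*(-1/143))/(5*(-8 - 3*(-1/143)))) = 30455/(33903 + (1/5)*(3/143)/(-8 + 3/143)) = 30455/(33903 + (1/5)*(3/143)/(-1141/143)) = 30455/(33903 + (1/5)*(3/143)*(-143/1141)) = 30455/(33903 - 3/5705) = 30455/(193416612/5705) = 30455*(5705/193416612) = 173745775/193416612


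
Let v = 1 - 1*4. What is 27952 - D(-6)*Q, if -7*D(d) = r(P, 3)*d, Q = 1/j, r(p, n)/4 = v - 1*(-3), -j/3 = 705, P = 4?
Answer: 27952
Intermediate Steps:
j = -2115 (j = -3*705 = -2115)
v = -3 (v = 1 - 4 = -3)
r(p, n) = 0 (r(p, n) = 4*(-3 - 1*(-3)) = 4*(-3 + 3) = 4*0 = 0)
Q = -1/2115 (Q = 1/(-2115) = -1/2115 ≈ -0.00047281)
D(d) = 0 (D(d) = -0*d = -⅐*0 = 0)
27952 - D(-6)*Q = 27952 - 0*(-1)/2115 = 27952 - 1*0 = 27952 + 0 = 27952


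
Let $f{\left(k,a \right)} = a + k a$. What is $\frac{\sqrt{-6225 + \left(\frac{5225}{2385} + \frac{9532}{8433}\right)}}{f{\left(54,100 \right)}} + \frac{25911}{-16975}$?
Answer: $- \frac{25911}{16975} + \frac{i \sqrt{3835999336039}}{136567750} \approx -1.5264 + 0.014341 i$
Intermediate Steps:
$f{\left(k,a \right)} = a + a k$
$\frac{\sqrt{-6225 + \left(\frac{5225}{2385} + \frac{9532}{8433}\right)}}{f{\left(54,100 \right)}} + \frac{25911}{-16975} = \frac{\sqrt{-6225 + \left(\frac{5225}{2385} + \frac{9532}{8433}\right)}}{100 \left(1 + 54\right)} + \frac{25911}{-16975} = \frac{\sqrt{-6225 + \left(5225 \cdot \frac{1}{2385} + 9532 \cdot \frac{1}{8433}\right)}}{100 \cdot 55} + 25911 \left(- \frac{1}{16975}\right) = \frac{\sqrt{-6225 + \left(\frac{1045}{477} + \frac{9532}{8433}\right)}}{5500} - \frac{25911}{16975} = \sqrt{-6225 + \frac{164929}{49661}} \cdot \frac{1}{5500} - \frac{25911}{16975} = \sqrt{- \frac{308974796}{49661}} \cdot \frac{1}{5500} - \frac{25911}{16975} = \frac{2 i \sqrt{3835999336039}}{49661} \cdot \frac{1}{5500} - \frac{25911}{16975} = \frac{i \sqrt{3835999336039}}{136567750} - \frac{25911}{16975} = - \frac{25911}{16975} + \frac{i \sqrt{3835999336039}}{136567750}$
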